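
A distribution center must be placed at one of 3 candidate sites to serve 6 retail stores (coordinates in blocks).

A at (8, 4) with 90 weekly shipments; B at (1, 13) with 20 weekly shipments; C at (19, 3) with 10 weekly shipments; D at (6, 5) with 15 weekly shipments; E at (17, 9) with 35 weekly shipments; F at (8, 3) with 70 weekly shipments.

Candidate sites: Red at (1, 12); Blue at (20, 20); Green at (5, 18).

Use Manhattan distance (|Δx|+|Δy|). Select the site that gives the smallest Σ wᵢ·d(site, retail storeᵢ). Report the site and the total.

Total weighted distance at each candidate:
  Red (1, 12): total = 3605
  Blue (20, 20): total = 6175
  Green (5, 18): total = 4205
Minimum is at Red with total 3605 blocks.

Red, total 3605 blocks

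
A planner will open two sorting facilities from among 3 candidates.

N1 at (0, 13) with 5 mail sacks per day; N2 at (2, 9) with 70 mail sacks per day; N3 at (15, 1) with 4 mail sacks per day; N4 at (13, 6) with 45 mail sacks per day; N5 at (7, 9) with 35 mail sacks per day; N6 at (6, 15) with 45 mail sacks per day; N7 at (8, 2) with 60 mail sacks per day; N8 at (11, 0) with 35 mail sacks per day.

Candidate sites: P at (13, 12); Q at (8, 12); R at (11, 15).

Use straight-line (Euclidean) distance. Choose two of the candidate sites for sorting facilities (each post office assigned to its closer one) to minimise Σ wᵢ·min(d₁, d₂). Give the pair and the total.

Evaluate every pair (each demand assigned to the nearer of the two):
  {P, Q}: total = 2123.3
  {Q, R}: total = 2219.4
  {P, R}: total = 2684.2
Best pair: {P, Q} with total 2123.3.

{P, Q}, total 2123.3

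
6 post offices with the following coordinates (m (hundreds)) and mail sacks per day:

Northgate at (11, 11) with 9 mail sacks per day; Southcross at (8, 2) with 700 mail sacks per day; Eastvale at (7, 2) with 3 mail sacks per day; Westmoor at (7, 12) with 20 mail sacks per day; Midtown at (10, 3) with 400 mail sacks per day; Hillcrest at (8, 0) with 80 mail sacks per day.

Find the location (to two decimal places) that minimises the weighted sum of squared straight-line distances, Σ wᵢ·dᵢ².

(8.66, 2.43)

The minimiser of Σwᵢ‖p−pᵢ‖² is the weighted centroid p* = (Σwᵢpᵢ)/(Σwᵢ).
Σwᵢ = 1212.
Σwᵢxᵢ = 9·11 + 700·8 + 3·7 + 20·7 + 400·10 + 80·8 = 10500.
Σwᵢyᵢ = 9·11 + 700·2 + 3·2 + 20·12 + 400·3 + 80·0 = 2945.
x* = 10500/1212 = 8.66, y* = 2945/1212 = 2.43.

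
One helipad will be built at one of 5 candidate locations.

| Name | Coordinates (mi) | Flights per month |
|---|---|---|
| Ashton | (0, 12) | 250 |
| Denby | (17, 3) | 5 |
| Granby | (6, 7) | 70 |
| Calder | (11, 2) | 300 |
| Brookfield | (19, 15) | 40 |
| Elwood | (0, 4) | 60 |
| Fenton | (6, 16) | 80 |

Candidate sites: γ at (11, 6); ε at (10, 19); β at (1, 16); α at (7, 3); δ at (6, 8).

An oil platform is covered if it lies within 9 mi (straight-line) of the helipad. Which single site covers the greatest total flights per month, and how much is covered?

δ, covering 760

Coverage radius r = 9 mi; a point is covered iff (Δx)²+(Δy)² ≤ 9² = 81.
  γ (11, 6): covers {Denby, Granby, Calder} → 375
  ε (10, 19): covers {Fenton} → 80
  β (1, 16): covers {Ashton, Fenton} → 330
  α (7, 3): covers {Granby, Calder, Elwood} → 430
  δ (6, 8): covers {Ashton, Granby, Calder, Elwood, Fenton} → 760
Maximum coverage at δ: 760 flights per month.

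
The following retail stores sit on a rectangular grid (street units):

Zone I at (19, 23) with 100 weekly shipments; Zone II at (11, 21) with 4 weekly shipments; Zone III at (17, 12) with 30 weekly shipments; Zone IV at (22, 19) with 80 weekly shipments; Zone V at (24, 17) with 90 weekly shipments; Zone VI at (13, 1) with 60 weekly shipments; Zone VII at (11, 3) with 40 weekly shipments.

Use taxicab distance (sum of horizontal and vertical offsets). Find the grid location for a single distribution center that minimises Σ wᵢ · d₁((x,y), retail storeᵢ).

Manhattan distance separates: Σwᵢ(|x−xᵢ|+|y−yᵢ|) = Σwᵢ|x−xᵢ| + Σwᵢ|y−yᵢ|, so x and y are optimised independently as 1-D weighted medians.
Total weight W = 404; half = 202.
x-coordinate, sorted with cumulative weight:
  x=11 (Zone II, w=4) cum 4
  x=11 (Zone VII, w=40) cum 44
  x=13 (Zone VI, w=60) cum 104
  x=17 (Zone III, w=30) cum 134
  x=19 (Zone I, w=100) cum 234  ← median
  x=22 (Zone IV, w=80) cum 314
  x=24 (Zone V, w=90) cum 404
⇒ x* = 19
y-coordinate, sorted with cumulative weight:
  y=1 (Zone VI, w=60) cum 60
  y=3 (Zone VII, w=40) cum 100
  y=12 (Zone III, w=30) cum 130
  y=17 (Zone V, w=90) cum 220  ← median
  y=19 (Zone IV, w=80) cum 300
  y=21 (Zone II, w=4) cum 304
  y=23 (Zone I, w=100) cum 404
⇒ y* = 17

(19, 17)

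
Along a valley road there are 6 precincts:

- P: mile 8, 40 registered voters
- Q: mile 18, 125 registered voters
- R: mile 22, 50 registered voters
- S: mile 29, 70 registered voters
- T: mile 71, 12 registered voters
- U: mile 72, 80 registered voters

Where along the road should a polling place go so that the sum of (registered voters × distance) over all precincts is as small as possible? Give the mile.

x = 22

For a sum of weighted absolute distances on a line, the optimum is the weighted median (not the mean). Total weight W = 377; half-weight = 188.5.
Sort by position and accumulate weight:
  mile 8 (P, w=40) → cum 40
  mile 18 (Q, w=125) → cum 165
  mile 22 (R, w=50) → cum 215  ≥ 188.5 → median here
  mile 29 (S, w=70) → cum 285
  mile 71 (T, w=12) → cum 297
  mile 72 (U, w=80) → cum 377
Optimal location: mile 22.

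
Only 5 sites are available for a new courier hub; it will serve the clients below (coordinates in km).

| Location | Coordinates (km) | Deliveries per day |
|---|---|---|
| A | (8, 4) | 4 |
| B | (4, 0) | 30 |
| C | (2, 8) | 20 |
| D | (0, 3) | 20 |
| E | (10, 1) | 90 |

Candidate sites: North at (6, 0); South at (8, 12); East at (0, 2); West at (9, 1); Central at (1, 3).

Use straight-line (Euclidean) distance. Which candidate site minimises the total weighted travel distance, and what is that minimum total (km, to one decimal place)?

Total weighted distance at each candidate:
  North (6, 0): total = 762.0
  South (8, 12): total = 1802.8
  East (0, 2): total = 1218.1
  West (9, 1): total = 638.0
  Central (1, 3): total = 1107.3
Minimum is at West with total 638.0 km.

West, total 638.0 km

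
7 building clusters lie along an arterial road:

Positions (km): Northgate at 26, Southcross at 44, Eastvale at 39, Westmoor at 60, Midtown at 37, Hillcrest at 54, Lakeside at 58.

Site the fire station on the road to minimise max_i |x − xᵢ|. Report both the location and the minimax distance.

location 43, max distance 17

The 1-center on a line is the midpoint of the two extreme points: leftmost at 26, rightmost at 60.
Optimal location = (26 + 60)/2 = 43; maximum distance = (60 − 26)/2 = 17.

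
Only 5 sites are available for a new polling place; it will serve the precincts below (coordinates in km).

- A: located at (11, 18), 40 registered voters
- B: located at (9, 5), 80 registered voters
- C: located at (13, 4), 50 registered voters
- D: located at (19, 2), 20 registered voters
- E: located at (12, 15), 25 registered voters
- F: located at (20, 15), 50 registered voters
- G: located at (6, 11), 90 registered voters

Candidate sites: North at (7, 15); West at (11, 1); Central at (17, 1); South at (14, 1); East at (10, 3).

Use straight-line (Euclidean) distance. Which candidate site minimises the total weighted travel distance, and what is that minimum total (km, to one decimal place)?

East, total 3009.6 km

Total weighted distance at each candidate:
  North (7, 15): total = 3142.3
  West (11, 1): total = 3568.6
  Central (17, 1): total = 4156.9
  South (14, 1): total = 3730.5
  East (10, 3): total = 3009.6
Minimum is at East with total 3009.6 km.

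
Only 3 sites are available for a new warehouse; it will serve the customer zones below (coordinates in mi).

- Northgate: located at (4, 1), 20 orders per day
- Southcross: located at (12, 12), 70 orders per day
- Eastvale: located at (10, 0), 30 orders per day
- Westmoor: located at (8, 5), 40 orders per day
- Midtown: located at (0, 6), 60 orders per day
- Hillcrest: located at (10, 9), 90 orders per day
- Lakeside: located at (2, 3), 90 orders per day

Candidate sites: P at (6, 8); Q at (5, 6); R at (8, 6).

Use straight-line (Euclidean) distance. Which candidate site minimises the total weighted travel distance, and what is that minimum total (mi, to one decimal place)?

Total weighted distance at each candidate:
  P (6, 8): total = 2389.8
  Q (5, 6): total = 2314.8
  R (8, 6): total = 2270.8
Minimum is at R with total 2270.8 mi.

R, total 2270.8 mi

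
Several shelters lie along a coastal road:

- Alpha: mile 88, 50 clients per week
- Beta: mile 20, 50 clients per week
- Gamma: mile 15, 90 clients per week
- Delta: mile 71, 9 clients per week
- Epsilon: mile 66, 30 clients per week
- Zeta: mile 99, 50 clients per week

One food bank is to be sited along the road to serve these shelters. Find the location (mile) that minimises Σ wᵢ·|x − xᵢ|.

x = 20

For a sum of weighted absolute distances on a line, the optimum is the weighted median (not the mean). Total weight W = 279; half-weight = 139.5.
Sort by position and accumulate weight:
  mile 15 (Gamma, w=90) → cum 90
  mile 20 (Beta, w=50) → cum 140  ≥ 139.5 → median here
  mile 66 (Epsilon, w=30) → cum 170
  mile 71 (Delta, w=9) → cum 179
  mile 88 (Alpha, w=50) → cum 229
  mile 99 (Zeta, w=50) → cum 279
Optimal location: mile 20.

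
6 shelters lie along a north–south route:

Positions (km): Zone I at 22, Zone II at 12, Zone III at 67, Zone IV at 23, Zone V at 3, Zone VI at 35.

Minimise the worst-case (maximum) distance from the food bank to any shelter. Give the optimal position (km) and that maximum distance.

location 35, max distance 32

The 1-center on a line is the midpoint of the two extreme points: leftmost at 3, rightmost at 67.
Optimal location = (3 + 67)/2 = 35; maximum distance = (67 − 3)/2 = 32.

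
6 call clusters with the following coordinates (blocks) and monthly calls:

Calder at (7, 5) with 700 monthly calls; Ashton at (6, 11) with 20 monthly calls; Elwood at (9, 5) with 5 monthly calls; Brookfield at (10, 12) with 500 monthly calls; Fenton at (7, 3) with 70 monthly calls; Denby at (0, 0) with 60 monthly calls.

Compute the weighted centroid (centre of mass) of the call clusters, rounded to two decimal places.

The minimiser of Σwᵢ‖p−pᵢ‖² is the weighted centroid p* = (Σwᵢpᵢ)/(Σwᵢ).
Σwᵢ = 1355.
Σwᵢxᵢ = 700·7 + 20·6 + 5·9 + 500·10 + 70·7 + 60·0 = 10555.
Σwᵢyᵢ = 700·5 + 20·11 + 5·5 + 500·12 + 70·3 + 60·0 = 9955.
x* = 10555/1355 = 7.79, y* = 9955/1355 = 7.35.

(7.79, 7.35)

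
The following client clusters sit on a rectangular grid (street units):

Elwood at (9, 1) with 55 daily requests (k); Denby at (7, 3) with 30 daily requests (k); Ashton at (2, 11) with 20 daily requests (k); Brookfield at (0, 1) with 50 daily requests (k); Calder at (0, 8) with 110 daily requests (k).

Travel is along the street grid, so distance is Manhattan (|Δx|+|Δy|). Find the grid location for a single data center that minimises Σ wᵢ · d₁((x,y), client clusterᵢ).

(0, 3)

Manhattan distance separates: Σwᵢ(|x−xᵢ|+|y−yᵢ|) = Σwᵢ|x−xᵢ| + Σwᵢ|y−yᵢ|, so x and y are optimised independently as 1-D weighted medians.
Total weight W = 265; half = 132.5.
x-coordinate, sorted with cumulative weight:
  x=0 (Brookfield, w=50) cum 50
  x=0 (Calder, w=110) cum 160  ← median
  x=2 (Ashton, w=20) cum 180
  x=7 (Denby, w=30) cum 210
  x=9 (Elwood, w=55) cum 265
⇒ x* = 0
y-coordinate, sorted with cumulative weight:
  y=1 (Elwood, w=55) cum 55
  y=1 (Brookfield, w=50) cum 105
  y=3 (Denby, w=30) cum 135  ← median
  y=8 (Calder, w=110) cum 245
  y=11 (Ashton, w=20) cum 265
⇒ y* = 3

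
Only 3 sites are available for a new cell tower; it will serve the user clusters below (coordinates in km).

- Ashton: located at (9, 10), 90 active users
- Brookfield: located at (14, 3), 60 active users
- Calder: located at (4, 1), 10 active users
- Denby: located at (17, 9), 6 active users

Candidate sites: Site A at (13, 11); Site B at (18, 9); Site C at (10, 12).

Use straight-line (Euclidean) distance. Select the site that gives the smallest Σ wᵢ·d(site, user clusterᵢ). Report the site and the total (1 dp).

Total weighted distance at each candidate:
  Site A (13, 11): total = 1016.2
  Site B (18, 9): total = 1414.9
  Site C (10, 12): total = 963.2
Minimum is at Site C with total 963.2 km.

Site C, total 963.2 km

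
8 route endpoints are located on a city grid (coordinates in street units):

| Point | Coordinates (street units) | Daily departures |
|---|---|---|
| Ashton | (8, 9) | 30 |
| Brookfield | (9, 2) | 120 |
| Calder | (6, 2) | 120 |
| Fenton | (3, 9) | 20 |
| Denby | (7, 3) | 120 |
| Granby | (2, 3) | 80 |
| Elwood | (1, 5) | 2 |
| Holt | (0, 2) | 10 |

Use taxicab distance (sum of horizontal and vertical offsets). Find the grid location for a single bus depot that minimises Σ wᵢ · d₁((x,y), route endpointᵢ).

Manhattan distance separates: Σwᵢ(|x−xᵢ|+|y−yᵢ|) = Σwᵢ|x−xᵢ| + Σwᵢ|y−yᵢ|, so x and y are optimised independently as 1-D weighted medians.
Total weight W = 502; half = 251.
x-coordinate, sorted with cumulative weight:
  x=0 (Holt, w=10) cum 10
  x=1 (Elwood, w=2) cum 12
  x=2 (Granby, w=80) cum 92
  x=3 (Fenton, w=20) cum 112
  x=6 (Calder, w=120) cum 232
  x=7 (Denby, w=120) cum 352  ← median
  x=8 (Ashton, w=30) cum 382
  x=9 (Brookfield, w=120) cum 502
⇒ x* = 7
y-coordinate, sorted with cumulative weight:
  y=2 (Brookfield, w=120) cum 120
  y=2 (Calder, w=120) cum 240
  y=2 (Holt, w=10) cum 250
  y=3 (Denby, w=120) cum 370  ← median
  y=3 (Granby, w=80) cum 450
  y=5 (Elwood, w=2) cum 452
  y=9 (Ashton, w=30) cum 482
  y=9 (Fenton, w=20) cum 502
⇒ y* = 3

(7, 3)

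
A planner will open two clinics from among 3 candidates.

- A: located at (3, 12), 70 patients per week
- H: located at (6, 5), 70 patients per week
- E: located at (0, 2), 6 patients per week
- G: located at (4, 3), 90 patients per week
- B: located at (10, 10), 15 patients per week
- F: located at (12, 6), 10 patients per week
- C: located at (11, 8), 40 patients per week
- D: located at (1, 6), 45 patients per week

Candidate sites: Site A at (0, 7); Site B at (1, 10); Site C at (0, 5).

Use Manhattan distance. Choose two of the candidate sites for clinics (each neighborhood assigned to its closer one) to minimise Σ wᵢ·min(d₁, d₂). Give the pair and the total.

Evaluate every pair (each demand assigned to the nearer of the two):
  {Site B, Site C}: total = 2093
  {Site A, Site B}: total = 2425
  {Site A, Site C}: total = 2433
Best pair: {Site B, Site C} with total 2093.

{Site B, Site C}, total 2093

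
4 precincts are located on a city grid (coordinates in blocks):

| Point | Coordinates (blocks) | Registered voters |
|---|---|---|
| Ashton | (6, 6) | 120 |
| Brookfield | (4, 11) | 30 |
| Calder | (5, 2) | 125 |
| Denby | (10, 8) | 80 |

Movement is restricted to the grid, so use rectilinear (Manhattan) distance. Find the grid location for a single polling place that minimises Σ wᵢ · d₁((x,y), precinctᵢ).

Manhattan distance separates: Σwᵢ(|x−xᵢ|+|y−yᵢ|) = Σwᵢ|x−xᵢ| + Σwᵢ|y−yᵢ|, so x and y are optimised independently as 1-D weighted medians.
Total weight W = 355; half = 177.5.
x-coordinate, sorted with cumulative weight:
  x=4 (Brookfield, w=30) cum 30
  x=5 (Calder, w=125) cum 155
  x=6 (Ashton, w=120) cum 275  ← median
  x=10 (Denby, w=80) cum 355
⇒ x* = 6
y-coordinate, sorted with cumulative weight:
  y=2 (Calder, w=125) cum 125
  y=6 (Ashton, w=120) cum 245  ← median
  y=8 (Denby, w=80) cum 325
  y=11 (Brookfield, w=30) cum 355
⇒ y* = 6

(6, 6)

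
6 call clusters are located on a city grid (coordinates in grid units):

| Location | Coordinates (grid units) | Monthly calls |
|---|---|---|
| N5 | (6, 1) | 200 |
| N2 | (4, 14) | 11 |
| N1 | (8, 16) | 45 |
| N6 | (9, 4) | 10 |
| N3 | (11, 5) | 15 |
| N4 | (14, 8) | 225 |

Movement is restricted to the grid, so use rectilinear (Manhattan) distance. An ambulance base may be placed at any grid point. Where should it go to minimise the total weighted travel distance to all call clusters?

(8, 8)

Manhattan distance separates: Σwᵢ(|x−xᵢ|+|y−yᵢ|) = Σwᵢ|x−xᵢ| + Σwᵢ|y−yᵢ|, so x and y are optimised independently as 1-D weighted medians.
Total weight W = 506; half = 253.
x-coordinate, sorted with cumulative weight:
  x=4 (N2, w=11) cum 11
  x=6 (N5, w=200) cum 211
  x=8 (N1, w=45) cum 256  ← median
  x=9 (N6, w=10) cum 266
  x=11 (N3, w=15) cum 281
  x=14 (N4, w=225) cum 506
⇒ x* = 8
y-coordinate, sorted with cumulative weight:
  y=1 (N5, w=200) cum 200
  y=4 (N6, w=10) cum 210
  y=5 (N3, w=15) cum 225
  y=8 (N4, w=225) cum 450  ← median
  y=14 (N2, w=11) cum 461
  y=16 (N1, w=45) cum 506
⇒ y* = 8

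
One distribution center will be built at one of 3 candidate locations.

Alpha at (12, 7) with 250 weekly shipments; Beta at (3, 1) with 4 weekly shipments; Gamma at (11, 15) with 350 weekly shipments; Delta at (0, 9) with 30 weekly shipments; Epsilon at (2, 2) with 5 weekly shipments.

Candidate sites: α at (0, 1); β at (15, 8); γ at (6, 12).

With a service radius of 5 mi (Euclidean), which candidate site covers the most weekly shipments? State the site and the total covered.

Coverage radius r = 5 mi; a point is covered iff (Δx)²+(Δy)² ≤ 5² = 25.
  α (0, 1): covers {Beta, Epsilon} → 9
  β (15, 8): covers {Alpha} → 250
  γ (6, 12): covers {none} → 0
Maximum coverage at β: 250 weekly shipments.

β, covering 250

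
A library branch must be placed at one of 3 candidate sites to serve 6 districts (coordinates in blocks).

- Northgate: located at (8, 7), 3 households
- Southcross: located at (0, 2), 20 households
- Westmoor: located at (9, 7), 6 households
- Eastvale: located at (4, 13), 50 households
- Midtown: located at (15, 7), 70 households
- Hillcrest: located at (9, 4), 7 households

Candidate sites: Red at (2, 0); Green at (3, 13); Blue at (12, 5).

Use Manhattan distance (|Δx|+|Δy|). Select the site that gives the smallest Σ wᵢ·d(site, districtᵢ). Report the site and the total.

Total weighted distance at each candidate:
  Red (2, 0): total = 2430
  Green (3, 13): total = 1800
  Blue (12, 5): total = 1526
Minimum is at Blue with total 1526 blocks.

Blue, total 1526 blocks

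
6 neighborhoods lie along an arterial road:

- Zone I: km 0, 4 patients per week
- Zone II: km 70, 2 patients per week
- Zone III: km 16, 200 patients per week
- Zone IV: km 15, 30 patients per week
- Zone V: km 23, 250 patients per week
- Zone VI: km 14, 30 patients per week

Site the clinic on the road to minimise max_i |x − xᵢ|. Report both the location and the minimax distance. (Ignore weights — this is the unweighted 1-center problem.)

location 35, max distance 35

The 1-center on a line is the midpoint of the two extreme points: leftmost at 0, rightmost at 70.
Optimal location = (0 + 70)/2 = 35; maximum distance = (70 − 0)/2 = 35.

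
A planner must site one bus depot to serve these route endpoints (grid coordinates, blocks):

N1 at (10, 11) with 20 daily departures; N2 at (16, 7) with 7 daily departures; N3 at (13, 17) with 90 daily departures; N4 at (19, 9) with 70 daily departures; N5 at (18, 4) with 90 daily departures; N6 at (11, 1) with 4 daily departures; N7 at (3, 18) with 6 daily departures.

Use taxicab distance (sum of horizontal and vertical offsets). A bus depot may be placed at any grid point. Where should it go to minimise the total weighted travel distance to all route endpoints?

(18, 9)

Manhattan distance separates: Σwᵢ(|x−xᵢ|+|y−yᵢ|) = Σwᵢ|x−xᵢ| + Σwᵢ|y−yᵢ|, so x and y are optimised independently as 1-D weighted medians.
Total weight W = 287; half = 143.5.
x-coordinate, sorted with cumulative weight:
  x=3 (N7, w=6) cum 6
  x=10 (N1, w=20) cum 26
  x=11 (N6, w=4) cum 30
  x=13 (N3, w=90) cum 120
  x=16 (N2, w=7) cum 127
  x=18 (N5, w=90) cum 217  ← median
  x=19 (N4, w=70) cum 287
⇒ x* = 18
y-coordinate, sorted with cumulative weight:
  y=1 (N6, w=4) cum 4
  y=4 (N5, w=90) cum 94
  y=7 (N2, w=7) cum 101
  y=9 (N4, w=70) cum 171  ← median
  y=11 (N1, w=20) cum 191
  y=17 (N3, w=90) cum 281
  y=18 (N7, w=6) cum 287
⇒ y* = 9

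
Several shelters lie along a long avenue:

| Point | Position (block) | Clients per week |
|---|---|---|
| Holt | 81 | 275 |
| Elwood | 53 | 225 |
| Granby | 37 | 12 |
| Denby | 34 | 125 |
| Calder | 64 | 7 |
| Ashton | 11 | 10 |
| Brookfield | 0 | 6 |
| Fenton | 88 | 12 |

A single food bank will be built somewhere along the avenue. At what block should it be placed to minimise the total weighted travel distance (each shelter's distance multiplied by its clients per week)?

For a sum of weighted absolute distances on a line, the optimum is the weighted median (not the mean). Total weight W = 672; half-weight = 336.
Sort by position and accumulate weight:
  block 0 (Brookfield, w=6) → cum 6
  block 11 (Ashton, w=10) → cum 16
  block 34 (Denby, w=125) → cum 141
  block 37 (Granby, w=12) → cum 153
  block 53 (Elwood, w=225) → cum 378  ≥ 336 → median here
  block 64 (Calder, w=7) → cum 385
  block 81 (Holt, w=275) → cum 660
  block 88 (Fenton, w=12) → cum 672
Optimal location: block 53.

x = 53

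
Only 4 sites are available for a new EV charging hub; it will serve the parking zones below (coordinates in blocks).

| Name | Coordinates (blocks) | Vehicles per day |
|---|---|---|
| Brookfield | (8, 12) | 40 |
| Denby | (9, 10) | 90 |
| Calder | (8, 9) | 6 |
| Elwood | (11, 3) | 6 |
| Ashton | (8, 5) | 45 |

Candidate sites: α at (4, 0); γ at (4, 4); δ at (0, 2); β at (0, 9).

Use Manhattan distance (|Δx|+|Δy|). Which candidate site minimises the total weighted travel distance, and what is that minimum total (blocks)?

Total weighted distance at each candidate:
  α (4, 0): total = 2533
  γ (4, 4): total = 1797
  δ (0, 2): total = 2907
  β (0, 9): total = 2030
Minimum is at γ with total 1797 blocks.

γ, total 1797 blocks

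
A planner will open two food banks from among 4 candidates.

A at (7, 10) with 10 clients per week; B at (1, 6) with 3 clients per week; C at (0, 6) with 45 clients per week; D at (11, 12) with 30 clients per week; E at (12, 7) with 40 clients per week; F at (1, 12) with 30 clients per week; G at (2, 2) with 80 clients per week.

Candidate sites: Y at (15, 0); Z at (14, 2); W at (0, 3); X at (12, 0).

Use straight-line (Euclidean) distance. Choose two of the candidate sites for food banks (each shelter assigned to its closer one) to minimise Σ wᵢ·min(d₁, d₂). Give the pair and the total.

Evaluate every pair (each demand assigned to the nearer of the two):
  {Z, W}: total = 1222.6
  {W, X}: total = 1335.3
  {Y, W}: total = 1378.1
  {Z, X}: total = 2580.5
  {Y, X}: total = 2698.6
  {Y, Z}: total = 2783.0
Best pair: {Z, W} with total 1222.6.

{Z, W}, total 1222.6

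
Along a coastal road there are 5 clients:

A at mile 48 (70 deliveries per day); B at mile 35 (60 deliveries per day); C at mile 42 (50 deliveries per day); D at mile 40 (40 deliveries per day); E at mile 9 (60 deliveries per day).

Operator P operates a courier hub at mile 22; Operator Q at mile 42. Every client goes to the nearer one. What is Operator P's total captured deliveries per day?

60

The indifferent point is the midpoint (22+42)/2 = 32; clients left of it (closer to Operator P at 22) go to Operator P, those right go to Operator Q.
  E at 9 (w=60) → Operator P
  B at 35 (w=60) → Operator Q
  D at 40 (w=40) → Operator Q
  C at 42 (w=50) → Operator Q
  A at 48 (w=70) → Operator Q
Operator P captures 60; Operator Q captures 220.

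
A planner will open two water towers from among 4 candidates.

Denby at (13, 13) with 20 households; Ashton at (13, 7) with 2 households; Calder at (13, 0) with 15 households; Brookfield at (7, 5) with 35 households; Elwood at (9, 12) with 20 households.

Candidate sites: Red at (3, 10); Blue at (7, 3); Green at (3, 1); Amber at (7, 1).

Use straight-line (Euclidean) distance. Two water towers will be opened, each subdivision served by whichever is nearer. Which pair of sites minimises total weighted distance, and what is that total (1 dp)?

{Red, Blue}, total 520.3

Evaluate every pair (each demand assigned to the nearer of the two):
  {Red, Blue}: total = 520.3
  {Red, Amber}: total = 583.5
  {Blue, Amber}: total = 593.3
  {Blue, Green}: total = 602.7
  {Red, Green}: total = 704.9
  {Green, Amber}: total = 740.1
Best pair: {Red, Blue} with total 520.3.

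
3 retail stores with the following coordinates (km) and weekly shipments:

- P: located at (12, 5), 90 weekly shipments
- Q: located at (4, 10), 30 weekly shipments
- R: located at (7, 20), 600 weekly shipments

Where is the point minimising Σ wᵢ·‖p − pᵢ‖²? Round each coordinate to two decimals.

(7.50, 17.71)

The minimiser of Σwᵢ‖p−pᵢ‖² is the weighted centroid p* = (Σwᵢpᵢ)/(Σwᵢ).
Σwᵢ = 720.
Σwᵢxᵢ = 90·12 + 30·4 + 600·7 = 5400.
Σwᵢyᵢ = 90·5 + 30·10 + 600·20 = 12750.
x* = 5400/720 = 7.50, y* = 12750/720 = 17.71.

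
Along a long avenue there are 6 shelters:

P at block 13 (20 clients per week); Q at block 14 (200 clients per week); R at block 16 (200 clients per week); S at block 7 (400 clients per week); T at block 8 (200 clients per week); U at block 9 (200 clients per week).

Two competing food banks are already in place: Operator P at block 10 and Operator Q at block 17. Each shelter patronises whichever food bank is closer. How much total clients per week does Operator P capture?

820

The indifferent point is the midpoint (10+17)/2 = 13.5; shelters left of it (closer to Operator P at 10) go to Operator P, those right go to Operator Q.
  S at 7 (w=400) → Operator P
  T at 8 (w=200) → Operator P
  U at 9 (w=200) → Operator P
  P at 13 (w=20) → Operator P
  Q at 14 (w=200) → Operator Q
  R at 16 (w=200) → Operator Q
Operator P captures 820; Operator Q captures 400.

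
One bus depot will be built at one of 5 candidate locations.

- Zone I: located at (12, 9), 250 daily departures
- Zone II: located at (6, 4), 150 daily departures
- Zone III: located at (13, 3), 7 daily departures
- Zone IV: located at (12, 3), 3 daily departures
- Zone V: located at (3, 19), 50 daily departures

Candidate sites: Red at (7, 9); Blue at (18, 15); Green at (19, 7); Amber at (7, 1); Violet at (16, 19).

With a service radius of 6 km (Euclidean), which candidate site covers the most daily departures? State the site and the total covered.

Coverage radius r = 6 km; a point is covered iff (Δx)²+(Δy)² ≤ 6² = 36.
  Red (7, 9): covers {Zone I, Zone II} → 400
  Blue (18, 15): covers {none} → 0
  Green (19, 7): covers {none} → 0
  Amber (7, 1): covers {Zone II, Zone IV} → 153
  Violet (16, 19): covers {none} → 0
Maximum coverage at Red: 400 daily departures.

Red, covering 400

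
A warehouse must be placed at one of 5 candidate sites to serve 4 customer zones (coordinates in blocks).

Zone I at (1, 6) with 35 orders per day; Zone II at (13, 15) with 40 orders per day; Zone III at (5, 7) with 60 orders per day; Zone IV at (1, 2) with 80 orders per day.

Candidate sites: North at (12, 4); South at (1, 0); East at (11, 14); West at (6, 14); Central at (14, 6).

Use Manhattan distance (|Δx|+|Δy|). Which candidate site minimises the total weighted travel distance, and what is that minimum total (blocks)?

South, total 2110 blocks

Total weighted distance at each candidate:
  North (12, 4): total = 2575
  South (1, 0): total = 2110
  East (11, 14): total = 3290
  West (6, 14): total = 2615
  Central (14, 6): total = 2815
Minimum is at South with total 2110 blocks.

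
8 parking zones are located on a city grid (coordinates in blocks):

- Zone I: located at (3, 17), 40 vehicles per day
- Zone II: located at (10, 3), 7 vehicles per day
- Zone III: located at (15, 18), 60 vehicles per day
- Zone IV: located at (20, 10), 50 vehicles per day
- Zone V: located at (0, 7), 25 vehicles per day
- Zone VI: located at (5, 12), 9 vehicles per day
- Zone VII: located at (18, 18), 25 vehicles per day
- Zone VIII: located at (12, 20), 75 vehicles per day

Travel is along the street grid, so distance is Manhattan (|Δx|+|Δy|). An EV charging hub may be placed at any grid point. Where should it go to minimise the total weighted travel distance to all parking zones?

Manhattan distance separates: Σwᵢ(|x−xᵢ|+|y−yᵢ|) = Σwᵢ|x−xᵢ| + Σwᵢ|y−yᵢ|, so x and y are optimised independently as 1-D weighted medians.
Total weight W = 291; half = 145.5.
x-coordinate, sorted with cumulative weight:
  x=0 (Zone V, w=25) cum 25
  x=3 (Zone I, w=40) cum 65
  x=5 (Zone VI, w=9) cum 74
  x=10 (Zone II, w=7) cum 81
  x=12 (Zone VIII, w=75) cum 156  ← median
  x=15 (Zone III, w=60) cum 216
  x=18 (Zone VII, w=25) cum 241
  x=20 (Zone IV, w=50) cum 291
⇒ x* = 12
y-coordinate, sorted with cumulative weight:
  y=3 (Zone II, w=7) cum 7
  y=7 (Zone V, w=25) cum 32
  y=10 (Zone IV, w=50) cum 82
  y=12 (Zone VI, w=9) cum 91
  y=17 (Zone I, w=40) cum 131
  y=18 (Zone III, w=60) cum 191  ← median
  y=18 (Zone VII, w=25) cum 216
  y=20 (Zone VIII, w=75) cum 291
⇒ y* = 18

(12, 18)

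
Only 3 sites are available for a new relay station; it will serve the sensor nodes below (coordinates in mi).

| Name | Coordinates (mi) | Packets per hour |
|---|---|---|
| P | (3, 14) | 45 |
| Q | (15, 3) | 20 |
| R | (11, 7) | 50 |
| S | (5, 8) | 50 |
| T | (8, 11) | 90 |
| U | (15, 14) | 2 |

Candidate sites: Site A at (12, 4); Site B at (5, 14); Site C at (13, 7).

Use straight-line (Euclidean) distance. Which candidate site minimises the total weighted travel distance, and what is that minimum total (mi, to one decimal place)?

Total weighted distance at each candidate:
  Site A (12, 4): total = 1976.4
  Site B (5, 14): total = 1550.1
  Site C (13, 7): total = 1732.7
Minimum is at Site B with total 1550.1 mi.

Site B, total 1550.1 mi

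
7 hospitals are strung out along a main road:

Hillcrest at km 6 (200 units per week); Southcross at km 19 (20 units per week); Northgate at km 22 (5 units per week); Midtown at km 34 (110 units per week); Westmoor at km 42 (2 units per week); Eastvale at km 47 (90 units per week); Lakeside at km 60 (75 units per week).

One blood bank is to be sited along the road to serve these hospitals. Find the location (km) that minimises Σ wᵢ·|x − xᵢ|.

For a sum of weighted absolute distances on a line, the optimum is the weighted median (not the mean). Total weight W = 502; half-weight = 251.
Sort by position and accumulate weight:
  km 6 (Hillcrest, w=200) → cum 200
  km 19 (Southcross, w=20) → cum 220
  km 22 (Northgate, w=5) → cum 225
  km 34 (Midtown, w=110) → cum 335  ≥ 251 → median here
  km 42 (Westmoor, w=2) → cum 337
  km 47 (Eastvale, w=90) → cum 427
  km 60 (Lakeside, w=75) → cum 502
Optimal location: km 34.

x = 34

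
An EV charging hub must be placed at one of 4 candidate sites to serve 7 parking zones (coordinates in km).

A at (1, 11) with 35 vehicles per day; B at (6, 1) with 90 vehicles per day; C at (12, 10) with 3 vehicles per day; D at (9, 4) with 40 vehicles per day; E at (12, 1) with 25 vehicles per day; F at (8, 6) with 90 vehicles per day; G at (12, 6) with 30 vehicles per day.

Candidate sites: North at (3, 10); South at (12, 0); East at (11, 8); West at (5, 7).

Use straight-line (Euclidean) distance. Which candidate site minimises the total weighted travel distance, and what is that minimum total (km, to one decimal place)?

Total weighted distance at each candidate:
  North (3, 10): total = 2488.4
  South (12, 0): total = 2175.9
  East (11, 8): total = 1893.6
  West (5, 7): total = 1695.5
Minimum is at West with total 1695.5 km.

West, total 1695.5 km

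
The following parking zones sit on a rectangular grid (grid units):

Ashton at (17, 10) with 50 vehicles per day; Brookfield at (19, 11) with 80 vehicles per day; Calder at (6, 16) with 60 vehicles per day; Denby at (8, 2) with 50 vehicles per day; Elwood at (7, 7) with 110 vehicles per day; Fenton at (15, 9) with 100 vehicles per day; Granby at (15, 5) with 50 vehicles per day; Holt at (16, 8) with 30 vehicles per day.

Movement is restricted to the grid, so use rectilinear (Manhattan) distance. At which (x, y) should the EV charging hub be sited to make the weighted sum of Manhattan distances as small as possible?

Manhattan distance separates: Σwᵢ(|x−xᵢ|+|y−yᵢ|) = Σwᵢ|x−xᵢ| + Σwᵢ|y−yᵢ|, so x and y are optimised independently as 1-D weighted medians.
Total weight W = 530; half = 265.
x-coordinate, sorted with cumulative weight:
  x=6 (Calder, w=60) cum 60
  x=7 (Elwood, w=110) cum 170
  x=8 (Denby, w=50) cum 220
  x=15 (Fenton, w=100) cum 320  ← median
  x=15 (Granby, w=50) cum 370
  x=16 (Holt, w=30) cum 400
  x=17 (Ashton, w=50) cum 450
  x=19 (Brookfield, w=80) cum 530
⇒ x* = 15
y-coordinate, sorted with cumulative weight:
  y=2 (Denby, w=50) cum 50
  y=5 (Granby, w=50) cum 100
  y=7 (Elwood, w=110) cum 210
  y=8 (Holt, w=30) cum 240
  y=9 (Fenton, w=100) cum 340  ← median
  y=10 (Ashton, w=50) cum 390
  y=11 (Brookfield, w=80) cum 470
  y=16 (Calder, w=60) cum 530
⇒ y* = 9

(15, 9)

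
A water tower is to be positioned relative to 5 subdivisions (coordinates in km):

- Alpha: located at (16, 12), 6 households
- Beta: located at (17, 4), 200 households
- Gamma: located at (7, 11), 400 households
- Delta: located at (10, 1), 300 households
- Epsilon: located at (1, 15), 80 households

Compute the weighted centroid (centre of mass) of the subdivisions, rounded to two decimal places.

(9.51, 6.87)

The minimiser of Σwᵢ‖p−pᵢ‖² is the weighted centroid p* = (Σwᵢpᵢ)/(Σwᵢ).
Σwᵢ = 986.
Σwᵢxᵢ = 6·16 + 200·17 + 400·7 + 300·10 + 80·1 = 9376.
Σwᵢyᵢ = 6·12 + 200·4 + 400·11 + 300·1 + 80·15 = 6772.
x* = 9376/986 = 9.51, y* = 6772/986 = 6.87.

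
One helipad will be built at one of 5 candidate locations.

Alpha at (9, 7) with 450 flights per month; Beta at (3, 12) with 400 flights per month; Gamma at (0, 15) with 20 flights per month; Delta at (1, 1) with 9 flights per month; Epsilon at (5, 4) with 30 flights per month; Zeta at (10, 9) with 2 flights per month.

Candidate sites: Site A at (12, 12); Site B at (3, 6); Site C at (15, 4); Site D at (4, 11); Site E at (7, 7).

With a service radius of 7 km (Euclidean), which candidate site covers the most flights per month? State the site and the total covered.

Site B, covering 889

Coverage radius r = 7 km; a point is covered iff (Δx)²+(Δy)² ≤ 7² = 49.
  Site A (12, 12): covers {Alpha, Zeta} → 452
  Site B (3, 6): covers {Alpha, Beta, Delta, Epsilon} → 889
  Site C (15, 4): covers {Alpha} → 450
  Site D (4, 11): covers {Alpha, Beta, Gamma, Zeta} → 872
  Site E (7, 7): covers {Alpha, Beta, Epsilon, Zeta} → 882
Maximum coverage at Site B: 889 flights per month.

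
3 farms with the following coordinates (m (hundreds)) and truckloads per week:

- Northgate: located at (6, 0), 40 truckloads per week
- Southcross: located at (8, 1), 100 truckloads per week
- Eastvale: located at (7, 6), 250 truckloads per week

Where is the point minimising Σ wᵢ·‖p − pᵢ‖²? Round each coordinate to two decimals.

The minimiser of Σwᵢ‖p−pᵢ‖² is the weighted centroid p* = (Σwᵢpᵢ)/(Σwᵢ).
Σwᵢ = 390.
Σwᵢxᵢ = 40·6 + 100·8 + 250·7 = 2790.
Σwᵢyᵢ = 40·0 + 100·1 + 250·6 = 1600.
x* = 2790/390 = 7.15, y* = 1600/390 = 4.10.

(7.15, 4.10)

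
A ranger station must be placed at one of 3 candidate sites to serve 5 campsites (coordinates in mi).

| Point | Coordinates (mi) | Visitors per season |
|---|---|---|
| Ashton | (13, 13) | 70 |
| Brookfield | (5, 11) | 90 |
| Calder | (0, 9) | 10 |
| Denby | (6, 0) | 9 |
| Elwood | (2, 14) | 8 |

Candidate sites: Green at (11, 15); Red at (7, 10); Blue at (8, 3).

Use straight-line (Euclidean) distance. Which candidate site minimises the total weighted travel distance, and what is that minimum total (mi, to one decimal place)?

Red, total 883.2 mi

Total weighted distance at each candidate:
  Green (11, 15): total = 1187.0
  Red (7, 10): total = 883.2
  Blue (8, 3): total = 1784.3
Minimum is at Red with total 883.2 mi.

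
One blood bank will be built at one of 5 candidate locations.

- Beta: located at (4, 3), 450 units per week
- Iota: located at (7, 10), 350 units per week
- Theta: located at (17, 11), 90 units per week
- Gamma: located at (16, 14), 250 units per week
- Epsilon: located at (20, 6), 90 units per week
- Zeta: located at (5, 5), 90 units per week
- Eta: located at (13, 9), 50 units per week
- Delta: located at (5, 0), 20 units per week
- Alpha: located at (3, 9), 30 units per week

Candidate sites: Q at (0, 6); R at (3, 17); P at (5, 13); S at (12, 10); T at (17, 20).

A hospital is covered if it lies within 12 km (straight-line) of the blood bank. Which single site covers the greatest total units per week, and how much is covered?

Coverage radius r = 12 km; a point is covered iff (Δx)²+(Δy)² ≤ 12² = 144.
  Q (0, 6): covers {Beta, Iota, Zeta, Delta, Alpha} → 940
  R (3, 17): covers {Iota, Alpha} → 380
  P (5, 13): covers {Beta, Iota, Gamma, Zeta, Eta, Alpha} → 1220
  S (12, 10): covers {Beta, Iota, Theta, Gamma, Epsilon, Zeta, Eta, Alpha} → 1400
  T (17, 20): covers {Theta, Gamma, Eta} → 390
Maximum coverage at S: 1400 units per week.

S, covering 1400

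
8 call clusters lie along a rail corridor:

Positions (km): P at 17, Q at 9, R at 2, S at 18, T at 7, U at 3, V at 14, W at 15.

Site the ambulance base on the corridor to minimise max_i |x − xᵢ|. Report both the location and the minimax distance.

location 10, max distance 8

The 1-center on a line is the midpoint of the two extreme points: leftmost at 2, rightmost at 18.
Optimal location = (2 + 18)/2 = 10; maximum distance = (18 − 2)/2 = 8.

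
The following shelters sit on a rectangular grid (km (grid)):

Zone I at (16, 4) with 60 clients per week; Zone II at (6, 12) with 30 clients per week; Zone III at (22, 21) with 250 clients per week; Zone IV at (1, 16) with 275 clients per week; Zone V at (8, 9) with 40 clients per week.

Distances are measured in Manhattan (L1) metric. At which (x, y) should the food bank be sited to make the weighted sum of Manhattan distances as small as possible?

(8, 16)

Manhattan distance separates: Σwᵢ(|x−xᵢ|+|y−yᵢ|) = Σwᵢ|x−xᵢ| + Σwᵢ|y−yᵢ|, so x and y are optimised independently as 1-D weighted medians.
Total weight W = 655; half = 327.5.
x-coordinate, sorted with cumulative weight:
  x=1 (Zone IV, w=275) cum 275
  x=6 (Zone II, w=30) cum 305
  x=8 (Zone V, w=40) cum 345  ← median
  x=16 (Zone I, w=60) cum 405
  x=22 (Zone III, w=250) cum 655
⇒ x* = 8
y-coordinate, sorted with cumulative weight:
  y=4 (Zone I, w=60) cum 60
  y=9 (Zone V, w=40) cum 100
  y=12 (Zone II, w=30) cum 130
  y=16 (Zone IV, w=275) cum 405  ← median
  y=21 (Zone III, w=250) cum 655
⇒ y* = 16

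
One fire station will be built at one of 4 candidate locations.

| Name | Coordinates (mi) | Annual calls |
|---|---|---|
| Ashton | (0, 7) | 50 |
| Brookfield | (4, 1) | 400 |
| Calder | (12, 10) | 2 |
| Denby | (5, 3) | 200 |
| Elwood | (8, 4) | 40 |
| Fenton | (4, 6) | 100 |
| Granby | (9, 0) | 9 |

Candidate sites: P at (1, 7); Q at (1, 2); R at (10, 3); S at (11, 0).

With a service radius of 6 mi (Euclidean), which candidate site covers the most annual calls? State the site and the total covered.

Q, covering 750

Coverage radius r = 6 mi; a point is covered iff (Δx)²+(Δy)² ≤ 6² = 36.
  P (1, 7): covers {Ashton, Denby, Fenton} → 350
  Q (1, 2): covers {Ashton, Brookfield, Denby, Fenton} → 750
  R (10, 3): covers {Denby, Elwood, Granby} → 249
  S (11, 0): covers {Elwood, Granby} → 49
Maximum coverage at Q: 750 annual calls.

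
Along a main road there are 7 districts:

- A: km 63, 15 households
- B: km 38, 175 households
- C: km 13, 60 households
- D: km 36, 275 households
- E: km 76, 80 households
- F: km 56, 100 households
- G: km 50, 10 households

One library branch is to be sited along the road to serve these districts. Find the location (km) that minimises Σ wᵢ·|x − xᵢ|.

For a sum of weighted absolute distances on a line, the optimum is the weighted median (not the mean). Total weight W = 715; half-weight = 357.5.
Sort by position and accumulate weight:
  km 13 (C, w=60) → cum 60
  km 36 (D, w=275) → cum 335
  km 38 (B, w=175) → cum 510  ≥ 357.5 → median here
  km 50 (G, w=10) → cum 520
  km 56 (F, w=100) → cum 620
  km 63 (A, w=15) → cum 635
  km 76 (E, w=80) → cum 715
Optimal location: km 38.

x = 38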